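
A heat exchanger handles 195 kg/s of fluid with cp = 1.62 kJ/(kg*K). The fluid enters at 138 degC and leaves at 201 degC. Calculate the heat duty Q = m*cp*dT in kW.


Q = m_dot * cp * delta_T
delta_T = 201 - 138 = 63 K
Q = 195 * 1.62 * 63
= 315.9 * 63
= 19901.7 kW

19901.7 kW


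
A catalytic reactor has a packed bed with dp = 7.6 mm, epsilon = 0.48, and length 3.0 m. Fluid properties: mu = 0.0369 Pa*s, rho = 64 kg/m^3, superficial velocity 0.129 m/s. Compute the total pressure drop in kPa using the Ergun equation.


dp = 7.6 mm = 0.0076 m
Viscous term = 150*0.0369*0.129*(1-0.48)^2 / (0.0076^2*0.48^3) = 30224.8
Inertial term = 1.75*64*0.129^2*(1-0.48) / (0.0076*0.48^3) = 1153.09
dP/L = 30224.8 + 1153.09 = 31377.9 Pa/m
dP = 31377.9 * 3.0 / 1000 = 94.13 kPa

94.13 kPa


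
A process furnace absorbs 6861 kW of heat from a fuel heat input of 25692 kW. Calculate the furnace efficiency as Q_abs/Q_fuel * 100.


Furnace efficiency = Q_absorbed / Q_fuel * 100
= 6861 / 25692 * 100 = 26.70

26.70 %


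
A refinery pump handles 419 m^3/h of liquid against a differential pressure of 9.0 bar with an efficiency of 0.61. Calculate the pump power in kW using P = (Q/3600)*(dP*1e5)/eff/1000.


Q = 419 / 3600 = 0.116389 m^3/s
P = 0.116389 * (9.0 * 1e5) / 0.61 / 1000 = 171.7

171.7 kW


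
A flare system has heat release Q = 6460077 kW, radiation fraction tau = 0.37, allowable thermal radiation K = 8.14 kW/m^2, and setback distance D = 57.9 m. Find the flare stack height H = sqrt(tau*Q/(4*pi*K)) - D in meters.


tau*Q/(4*pi*K) = 0.37 * 6460077 / (4 * pi * 8.14) = 23367.1
sqrt(23367.1) = 152.863
H = 152.863 - 57.9 = 94.96

94.96 m


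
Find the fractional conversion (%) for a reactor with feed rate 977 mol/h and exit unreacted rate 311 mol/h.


X = (F_in - F_out) / F_in * 100
Moles reacted = 977 - 311 = 666
X = 666 / 977 * 100
= 0.6817 * 100
= 68.17 %

68.17 %


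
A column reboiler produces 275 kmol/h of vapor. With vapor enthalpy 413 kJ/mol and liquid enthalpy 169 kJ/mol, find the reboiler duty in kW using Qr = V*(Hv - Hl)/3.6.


Qr = 275 * (413 - 169) / 3.6 = 275 * 244 / 3.6 = 18640

18640 kW


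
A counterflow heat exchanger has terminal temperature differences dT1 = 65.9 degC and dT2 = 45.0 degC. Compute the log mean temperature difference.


LMTD = (dT1 - dT2) / ln(dT1/dT2)
= (65.9 - 45.0) / ln(65.9 / 45.0) = 20.9 / 0.381476 = 54.79

54.79 degC


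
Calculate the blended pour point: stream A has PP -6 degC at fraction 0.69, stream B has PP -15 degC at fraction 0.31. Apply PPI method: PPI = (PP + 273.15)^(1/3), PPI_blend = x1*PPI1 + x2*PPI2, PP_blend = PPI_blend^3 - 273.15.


PPI_1 = (-6 + 273.15)^(1/3) = 6.440482
PPI_2 = (-15 + 273.15)^(1/3) = 6.36733
PPI_blend = 0.69 * 6.440482 + 0.31 * 6.36733 = 6.417805
PP_blend = 6.417805^3 - 273.15 = 264.338 - 273.15 = -8.81

-8.81 degC


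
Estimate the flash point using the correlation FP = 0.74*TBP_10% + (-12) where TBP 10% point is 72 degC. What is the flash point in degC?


FP = 0.74 * 72 + (-12) = 41.28

41.28 degC


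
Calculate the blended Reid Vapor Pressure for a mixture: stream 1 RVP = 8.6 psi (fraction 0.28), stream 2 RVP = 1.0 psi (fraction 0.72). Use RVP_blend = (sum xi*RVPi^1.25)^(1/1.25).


Chevron index: RVP_blend = (sum xi*RVPi^1.25)^(1/1.25)
RVP^1.25 terms: 0.28 * 8.6^1.25 + 0.72 * 1.0^1.25 = 4.84364
RVP_blend = 4.84364^(1/1.25) = 3.533

3.533 psi


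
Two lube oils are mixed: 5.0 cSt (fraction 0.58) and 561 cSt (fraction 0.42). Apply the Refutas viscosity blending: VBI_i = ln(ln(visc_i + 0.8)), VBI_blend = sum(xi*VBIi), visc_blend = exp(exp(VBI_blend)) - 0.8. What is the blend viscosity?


Refutas method: VBN_i = 14.534*ln(ln(visc_i + 0.8)) + 10.975, blended linearly by mass fraction; since VBN is linear in VBI_i = ln(ln(visc_i + 0.8)) and the fractions sum to 1, blend VBI directly: visc = exp(exp(VBI_blend)) - 0.8
VBI_1 = ln(ln(5.0 + 0.8)) = 0.564096
VBI_2 = ln(ln(561 + 0.8)) = 1.84548
VBI_blend = 0.58 * 0.564096 + 0.42 * 1.84548 = 1.10228
visc_blend = exp(exp(1.10228)) - 0.8 = 19.51

19.51 cSt


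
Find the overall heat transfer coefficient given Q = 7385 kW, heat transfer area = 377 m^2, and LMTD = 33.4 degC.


From Q = U*A*LMTD, U = Q / (A * LMTD)
U = 7385 / (377 * 33.4) = 7385 / 12591.8 = 0.5865

0.5865 kW/(m^2*K)


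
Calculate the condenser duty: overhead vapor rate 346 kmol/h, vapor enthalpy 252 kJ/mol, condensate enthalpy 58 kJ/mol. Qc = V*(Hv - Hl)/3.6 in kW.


Qc = 346 * (252 - 58) / 3.6 = 346 * 194 / 3.6 = 18650

18650 kW


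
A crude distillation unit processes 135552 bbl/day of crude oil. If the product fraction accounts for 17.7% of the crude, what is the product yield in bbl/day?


Crude throughput = 135552 bbl/day
Fraction yield = 17.7%
yield = throughput * fraction / 100
yield = 135552 * 17.7 / 100 = 23992.704

23992.704 bbl/day


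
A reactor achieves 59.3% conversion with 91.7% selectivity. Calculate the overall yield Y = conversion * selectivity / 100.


Overall yield = conversion (%) * selectivity (%) / 100
Conversion = 59.3%, Selectivity = 91.7%
Y = 59.3 * 91.7 / 100
= 54.3781 %

54.3781 %


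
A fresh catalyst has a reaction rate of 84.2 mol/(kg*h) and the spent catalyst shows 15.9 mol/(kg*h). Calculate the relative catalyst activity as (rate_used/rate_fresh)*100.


Activity (%) = (rate_used / rate_fresh) * 100
rate_used = 15.9, rate_fresh = 84.2
= (15.9 / 84.2) * 100
= 0.1888 * 100 = 18.88

18.88 %


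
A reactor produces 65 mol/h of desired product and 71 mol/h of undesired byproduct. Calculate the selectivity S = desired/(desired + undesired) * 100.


Selectivity = desired / (desired + undesired) * 100
Total products = 65 + 71 = 136 mol/h
S = 65 / 136 * 100
= 0.4779 * 100
= 47.79 %

47.79 %


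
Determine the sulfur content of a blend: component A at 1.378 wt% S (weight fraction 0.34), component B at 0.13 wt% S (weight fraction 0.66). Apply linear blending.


Linear sulfur blending: S_blend = x1*S1 + x2*S2
Contribution 1: 0.34 * 1.378 = 0.46852 wt%
Contribution 2: 0.66 * 0.13 = 0.0858 wt%
S_blend = 0.46852 + 0.0858 = 0.55432

0.55432 wt%


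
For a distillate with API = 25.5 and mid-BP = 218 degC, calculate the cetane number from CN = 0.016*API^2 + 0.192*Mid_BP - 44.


CN = 0.016 * 25.5^2 + 0.192 * 218 - 44
CN = 10.404 + 41.856 - 44 = 8.26

8.26


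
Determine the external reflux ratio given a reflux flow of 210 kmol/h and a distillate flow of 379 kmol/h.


Reflux ratio definition: R = L / D (liquid returned / distillate withdrawn)
L = 210 kmol/h, D = 379 kmol/h
R = 210 / 379 = 0.5541

0.5541


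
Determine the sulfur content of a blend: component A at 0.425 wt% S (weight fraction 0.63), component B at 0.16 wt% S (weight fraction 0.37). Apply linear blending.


Linear sulfur blending: S_blend = x1*S1 + x2*S2
Contribution 1: 0.63 * 0.425 = 0.26775 wt%
Contribution 2: 0.37 * 0.16 = 0.0592 wt%
S_blend = 0.26775 + 0.0592 = 0.32695

0.32695 wt%


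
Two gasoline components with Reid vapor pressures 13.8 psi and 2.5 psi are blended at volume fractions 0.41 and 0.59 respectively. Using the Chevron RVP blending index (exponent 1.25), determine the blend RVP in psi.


Chevron index: RVP_blend = (sum xi*RVPi^1.25)^(1/1.25)
RVP^1.25 terms: 0.41 * 13.8^1.25 + 0.59 * 2.5^1.25 = 12.7599
RVP_blend = 12.7599^(1/1.25) = 7.668

7.668 psi


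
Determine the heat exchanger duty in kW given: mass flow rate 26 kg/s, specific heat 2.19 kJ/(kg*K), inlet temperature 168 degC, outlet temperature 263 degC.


Q = m_dot * cp * delta_T
delta_T = 263 - 168 = 95 K
Q = 26 * 2.19 * 95
= 56.94 * 95
= 5409.3 kW

5409.3 kW


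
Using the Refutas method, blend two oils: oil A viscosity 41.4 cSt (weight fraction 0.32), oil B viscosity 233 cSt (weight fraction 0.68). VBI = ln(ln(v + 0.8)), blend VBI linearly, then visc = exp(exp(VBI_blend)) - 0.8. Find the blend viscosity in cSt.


Refutas method: VBN_i = 14.534*ln(ln(visc_i + 0.8)) + 10.975, blended linearly by mass fraction; since VBN is linear in VBI_i = ln(ln(visc_i + 0.8)) and the fractions sum to 1, blend VBI directly: visc = exp(exp(VBI_blend)) - 0.8
VBI_1 = ln(ln(41.4 + 0.8)) = 1.31973
VBI_2 = ln(ln(233 + 0.8)) = 1.69643
VBI_blend = 0.32 * 1.31973 + 0.68 * 1.69643 = 1.57589
visc_blend = exp(exp(1.57589)) - 0.8 = 125.0

125.0 cSt


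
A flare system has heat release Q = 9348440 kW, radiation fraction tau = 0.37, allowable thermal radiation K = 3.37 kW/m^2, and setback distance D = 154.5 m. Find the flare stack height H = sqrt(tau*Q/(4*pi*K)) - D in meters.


tau*Q/(4*pi*K) = 0.37 * 9348440 / (4 * pi * 3.37) = 81677.2
sqrt(81677.2) = 285.792
H = 285.792 - 154.5 = 131.3

131.3 m


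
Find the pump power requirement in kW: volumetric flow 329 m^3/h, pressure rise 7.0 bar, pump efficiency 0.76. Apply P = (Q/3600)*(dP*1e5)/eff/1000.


Q = 329 / 3600 = 0.0913889 m^3/s
P = 0.0913889 * (7.0 * 1e5) / 0.76 / 1000 = 84.17

84.17 kW


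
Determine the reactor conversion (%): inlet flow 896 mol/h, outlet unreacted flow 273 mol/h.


X = (F_in - F_out) / F_in * 100
Moles reacted = 896 - 273 = 623
X = 623 / 896 * 100
= 0.6953 * 100
= 69.53 %

69.53 %


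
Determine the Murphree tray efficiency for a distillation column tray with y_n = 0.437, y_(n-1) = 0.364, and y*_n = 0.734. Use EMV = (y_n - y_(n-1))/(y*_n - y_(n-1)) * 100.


Murphree vapor efficiency: EMV = (y_n - y_(n-1)) / (y*_n - y_(n-1)) * 100
EMV = (0.437 - 0.364) / (0.734 - 0.364) * 100 = 0.073 / 0.37 * 100 = 19.73

19.73 %


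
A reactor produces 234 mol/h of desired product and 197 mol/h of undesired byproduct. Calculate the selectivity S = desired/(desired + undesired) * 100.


Selectivity = desired / (desired + undesired) * 100
Total products = 234 + 197 = 431 mol/h
S = 234 / 431 * 100
= 0.5429 * 100
= 54.29 %

54.29 %


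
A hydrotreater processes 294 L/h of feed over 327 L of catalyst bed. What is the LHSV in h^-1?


LHSV = volumetric feed rate / catalyst volume
= 294 L/h / 327 L
= 0.8991 h^-1

0.8991 h^-1


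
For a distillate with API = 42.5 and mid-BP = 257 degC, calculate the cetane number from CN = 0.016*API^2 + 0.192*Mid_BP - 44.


CN = 0.016 * 42.5^2 + 0.192 * 257 - 44
CN = 28.9 + 49.344 - 44 = 34.244

34.244


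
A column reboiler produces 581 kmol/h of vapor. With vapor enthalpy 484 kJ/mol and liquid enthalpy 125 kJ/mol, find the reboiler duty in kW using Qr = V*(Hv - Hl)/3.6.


Qr = 581 * (484 - 125) / 3.6 = 581 * 359 / 3.6 = 57940

57940 kW


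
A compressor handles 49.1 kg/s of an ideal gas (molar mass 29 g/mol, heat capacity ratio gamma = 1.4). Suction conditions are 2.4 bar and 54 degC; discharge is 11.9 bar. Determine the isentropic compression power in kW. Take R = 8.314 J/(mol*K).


Isentropic work: W = m*(gamma/(gamma-1))*(R*T1/MW)*((P2/P1)^((gamma-1)/gamma) - 1)
T1 = 54 + 273.15 = 327.15 K
Pressure ratio = 11.9 / 2.4 = 4.95833
Exponent = (1.4 - 1)/1.4 = 0.285714
(P2/P1)^exp - 1 = 4.95833^0.285714 - 1 = 0.580036
W = 49.1 * 1.4 / 0.4 * 8.314 * 327.15 / 29 * 0.580036 = 9349

9349 kW


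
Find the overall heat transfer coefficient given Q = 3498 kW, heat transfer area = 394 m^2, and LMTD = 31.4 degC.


From Q = U*A*LMTD, U = Q / (A * LMTD)
U = 3498 / (394 * 31.4) = 3498 / 12371.6 = 0.2827

0.2827 kW/(m^2*K)


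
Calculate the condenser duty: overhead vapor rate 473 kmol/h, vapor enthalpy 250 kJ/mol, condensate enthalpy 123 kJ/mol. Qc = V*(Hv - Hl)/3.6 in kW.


Qc = 473 * (250 - 123) / 3.6 = 473 * 127 / 3.6 = 16690

16690 kW


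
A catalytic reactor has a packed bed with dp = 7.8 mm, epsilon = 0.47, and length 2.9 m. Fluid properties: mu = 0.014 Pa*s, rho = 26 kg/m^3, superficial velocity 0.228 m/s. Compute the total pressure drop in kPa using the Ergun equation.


dp = 7.8 mm = 0.0078 m
Viscous term = 150*0.014*0.228*(1-0.47)^2 / (0.0078^2*0.47^3) = 21292.3
Inertial term = 1.75*26*0.228^2*(1-0.47) / (0.0078*0.47^3) = 1547.99
dP/L = 21292.3 + 1547.99 = 22840.3 Pa/m
dP = 22840.3 * 2.9 / 1000 = 66.24 kPa

66.24 kPa


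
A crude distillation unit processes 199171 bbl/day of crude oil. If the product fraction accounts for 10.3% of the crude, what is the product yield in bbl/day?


Crude throughput = 199171 bbl/day
Fraction yield = 10.3%
yield = throughput * fraction / 100
yield = 199171 * 10.3 / 100 = 20514.613

20514.613 bbl/day


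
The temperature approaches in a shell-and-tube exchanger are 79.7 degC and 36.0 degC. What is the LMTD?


LMTD = (dT1 - dT2) / ln(dT1/dT2)
= (79.7 - 36.0) / ln(79.7 / 36.0) = 43.7 / 0.794751 = 54.99

54.99 degC


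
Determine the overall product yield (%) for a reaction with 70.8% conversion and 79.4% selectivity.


Overall yield = conversion (%) * selectivity (%) / 100
Conversion = 70.8%, Selectivity = 79.4%
Y = 70.8 * 79.4 / 100
= 56.2152 %

56.2152 %


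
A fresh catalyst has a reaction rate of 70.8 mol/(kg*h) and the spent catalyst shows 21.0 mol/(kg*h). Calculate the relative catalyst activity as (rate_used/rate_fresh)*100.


Activity (%) = (rate_used / rate_fresh) * 100
rate_used = 21.0, rate_fresh = 70.8
= (21.0 / 70.8) * 100
= 0.2966 * 100 = 29.66

29.66 %


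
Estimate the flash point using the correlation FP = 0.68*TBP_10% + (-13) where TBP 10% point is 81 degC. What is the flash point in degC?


FP = 0.68 * 81 + (-13) = 42.08

42.08 degC


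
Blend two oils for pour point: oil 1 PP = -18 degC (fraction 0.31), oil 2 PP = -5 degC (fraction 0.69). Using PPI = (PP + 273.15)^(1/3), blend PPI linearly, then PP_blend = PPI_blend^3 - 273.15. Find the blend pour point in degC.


PPI_1 = (-18 + 273.15)^(1/3) = 6.342569
PPI_2 = (-5 + 273.15)^(1/3) = 6.448508
PPI_blend = 0.31 * 6.342569 + 0.69 * 6.448508 = 6.415667
PP_blend = 6.415667^3 - 273.15 = 264.0739 - 273.15 = -9.08

-9.08 degC


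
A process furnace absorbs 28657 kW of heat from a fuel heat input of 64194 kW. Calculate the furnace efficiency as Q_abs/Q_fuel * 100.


Furnace efficiency = Q_absorbed / Q_fuel * 100
= 28657 / 64194 * 100 = 44.64

44.64 %


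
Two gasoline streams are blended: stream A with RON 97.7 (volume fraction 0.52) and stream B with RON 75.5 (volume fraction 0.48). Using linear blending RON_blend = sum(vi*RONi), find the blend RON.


Linear blending: RON_blend = sum(vi * RONi)
Contribution 1: 0.52 * 97.7 = 50.804
Contribution 2: 0.48 * 75.5 = 36.24
RON_blend = 50.804 + 36.24 = 87.044

87.044


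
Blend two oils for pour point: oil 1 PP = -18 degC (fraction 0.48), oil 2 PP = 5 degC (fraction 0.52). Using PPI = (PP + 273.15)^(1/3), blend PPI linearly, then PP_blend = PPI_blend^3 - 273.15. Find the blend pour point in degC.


PPI_1 = (-18 + 273.15)^(1/3) = 6.342569
PPI_2 = (5 + 273.15)^(1/3) = 6.527693
PPI_blend = 0.48 * 6.342569 + 0.52 * 6.527693 = 6.438833
PP_blend = 6.438833^3 - 273.15 = 266.9448 - 273.15 = -6.21

-6.21 degC


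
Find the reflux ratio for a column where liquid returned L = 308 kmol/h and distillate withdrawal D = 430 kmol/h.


Reflux ratio definition: R = L / D (liquid returned / distillate withdrawn)
L = 308 kmol/h, D = 430 kmol/h
R = 308 / 430 = 0.7163

0.7163


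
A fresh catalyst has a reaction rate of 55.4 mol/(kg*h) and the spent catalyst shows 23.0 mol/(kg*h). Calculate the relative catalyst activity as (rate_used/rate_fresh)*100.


Activity (%) = (rate_used / rate_fresh) * 100
rate_used = 23.0, rate_fresh = 55.4
= (23.0 / 55.4) * 100
= 0.4152 * 100 = 41.52

41.52 %


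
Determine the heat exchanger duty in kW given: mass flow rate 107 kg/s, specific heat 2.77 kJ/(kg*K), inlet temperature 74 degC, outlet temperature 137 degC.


Q = m_dot * cp * delta_T
delta_T = 137 - 74 = 63 K
Q = 107 * 2.77 * 63
= 296.39 * 63
= 18672.57 kW

18672.57 kW


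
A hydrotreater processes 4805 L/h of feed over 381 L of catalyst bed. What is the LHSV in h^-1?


LHSV = volumetric feed rate / catalyst volume
= 4805 L/h / 381 L
= 12.61 h^-1

12.61 h^-1


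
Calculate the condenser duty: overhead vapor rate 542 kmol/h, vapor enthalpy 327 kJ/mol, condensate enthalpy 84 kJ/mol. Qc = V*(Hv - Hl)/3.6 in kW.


Qc = 542 * (327 - 84) / 3.6 = 542 * 243 / 3.6 = 36580

36580 kW


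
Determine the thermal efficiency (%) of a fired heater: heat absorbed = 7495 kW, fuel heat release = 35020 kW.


Furnace efficiency = Q_absorbed / Q_fuel * 100
= 7495 / 35020 * 100 = 21.40

21.40 %


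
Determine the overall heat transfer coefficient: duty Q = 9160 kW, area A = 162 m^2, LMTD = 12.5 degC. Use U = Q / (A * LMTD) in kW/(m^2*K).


From Q = U*A*LMTD, U = Q / (A * LMTD)
U = 9160 / (162 * 12.5) = 9160 / 2025 = 4.523

4.523 kW/(m^2*K)


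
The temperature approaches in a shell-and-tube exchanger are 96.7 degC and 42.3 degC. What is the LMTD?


LMTD = (dT1 - dT2) / ln(dT1/dT2)
= (96.7 - 42.3) / ln(96.7 / 42.3) = 54.4 / 0.826826 = 65.79

65.79 degC


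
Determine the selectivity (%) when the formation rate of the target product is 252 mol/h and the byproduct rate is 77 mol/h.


Selectivity = desired / (desired + undesired) * 100
Total products = 252 + 77 = 329 mol/h
S = 252 / 329 * 100
= 0.7660 * 100
= 76.60 %

76.60 %


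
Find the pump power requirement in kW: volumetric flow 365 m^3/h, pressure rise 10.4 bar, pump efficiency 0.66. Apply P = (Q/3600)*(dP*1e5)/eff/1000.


Q = 365 / 3600 = 0.101389 m^3/s
P = 0.101389 * (10.4 * 1e5) / 0.66 / 1000 = 159.8

159.8 kW


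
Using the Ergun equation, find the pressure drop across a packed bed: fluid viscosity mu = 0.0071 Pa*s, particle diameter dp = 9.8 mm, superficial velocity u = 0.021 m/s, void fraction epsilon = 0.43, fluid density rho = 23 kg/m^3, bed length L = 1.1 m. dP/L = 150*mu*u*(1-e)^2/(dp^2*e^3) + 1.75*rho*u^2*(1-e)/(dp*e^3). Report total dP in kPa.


dp = 9.8 mm = 0.0098 m
Viscous term = 150*0.0071*0.021*(1-0.43)^2 / (0.0098^2*0.43^3) = 951.615
Inertial term = 1.75*23*0.021^2*(1-0.43) / (0.0098*0.43^3) = 12.9852
dP/L = 951.615 + 12.9852 = 964.6 Pa/m
dP = 964.6 * 1.1 / 1000 = 1.061 kPa

1.061 kPa


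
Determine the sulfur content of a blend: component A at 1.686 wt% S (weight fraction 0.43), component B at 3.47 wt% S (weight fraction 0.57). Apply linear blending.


Linear sulfur blending: S_blend = x1*S1 + x2*S2
Contribution 1: 0.43 * 1.686 = 0.72498 wt%
Contribution 2: 0.57 * 3.47 = 1.9779 wt%
S_blend = 0.72498 + 1.9779 = 2.70288

2.70288 wt%


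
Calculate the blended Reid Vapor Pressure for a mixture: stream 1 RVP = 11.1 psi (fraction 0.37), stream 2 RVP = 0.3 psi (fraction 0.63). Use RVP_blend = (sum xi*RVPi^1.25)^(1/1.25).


Chevron index: RVP_blend = (sum xi*RVPi^1.25)^(1/1.25)
RVP^1.25 terms: 0.37 * 11.1^1.25 + 0.63 * 0.3^1.25 = 7.63632
RVP_blend = 7.63632^(1/1.25) = 5.085

5.085 psi


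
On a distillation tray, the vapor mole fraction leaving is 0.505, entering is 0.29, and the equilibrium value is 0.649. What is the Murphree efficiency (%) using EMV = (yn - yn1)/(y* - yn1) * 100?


Murphree vapor efficiency: EMV = (y_n - y_(n-1)) / (y*_n - y_(n-1)) * 100
EMV = (0.505 - 0.29) / (0.649 - 0.29) * 100 = 0.215 / 0.359 * 100 = 59.89

59.89 %


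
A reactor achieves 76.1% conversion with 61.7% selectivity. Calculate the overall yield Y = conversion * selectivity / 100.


Overall yield = conversion (%) * selectivity (%) / 100
Conversion = 76.1%, Selectivity = 61.7%
Y = 76.1 * 61.7 / 100
= 46.9537 %

46.9537 %


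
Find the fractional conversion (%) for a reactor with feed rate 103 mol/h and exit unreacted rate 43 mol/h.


X = (F_in - F_out) / F_in * 100
Moles reacted = 103 - 43 = 60
X = 60 / 103 * 100
= 0.5825 * 100
= 58.25 %

58.25 %


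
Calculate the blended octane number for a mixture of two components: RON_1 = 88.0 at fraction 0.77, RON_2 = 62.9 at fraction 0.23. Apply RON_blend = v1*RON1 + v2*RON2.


Linear blending: RON_blend = sum(vi * RONi)
Contribution 1: 0.77 * 88.0 = 67.76
Contribution 2: 0.23 * 62.9 = 14.467
RON_blend = 67.76 + 14.467 = 82.227

82.227


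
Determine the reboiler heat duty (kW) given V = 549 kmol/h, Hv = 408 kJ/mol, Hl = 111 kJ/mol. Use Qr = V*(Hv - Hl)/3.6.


Qr = 549 * (408 - 111) / 3.6 = 549 * 297 / 3.6 = 45290

45290 kW


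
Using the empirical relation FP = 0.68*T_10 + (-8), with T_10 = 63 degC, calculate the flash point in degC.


FP = 0.68 * 63 + (-8) = 34.84

34.84 degC


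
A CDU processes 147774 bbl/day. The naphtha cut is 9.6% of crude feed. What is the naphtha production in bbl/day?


Crude throughput = 147774 bbl/day
Fraction yield = 9.6%
yield = throughput * fraction / 100
yield = 147774 * 9.6 / 100 = 14186.304

14186.304 bbl/day


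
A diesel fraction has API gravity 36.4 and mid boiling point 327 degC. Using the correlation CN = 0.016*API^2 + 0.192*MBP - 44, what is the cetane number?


CN = 0.016 * 36.4^2 + 0.192 * 327 - 44
CN = 21.19936 + 62.784 - 44 = 39.98336

39.98336


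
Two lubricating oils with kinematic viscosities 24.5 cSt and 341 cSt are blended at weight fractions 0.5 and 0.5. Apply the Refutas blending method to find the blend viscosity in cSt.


Refutas method: VBN_i = 14.534*ln(ln(visc_i + 0.8)) + 10.975, blended linearly by mass fraction; since VBN is linear in VBI_i = ln(ln(visc_i + 0.8)) and the fractions sum to 1, blend VBI directly: visc = exp(exp(VBI_blend)) - 0.8
VBI_1 = ln(ln(24.5 + 0.8)) = 1.17273
VBI_2 = ln(ln(341 + 0.8)) = 1.76374
VBI_blend = 0.5 * 1.17273 + 0.5 * 1.76374 = 1.46823
visc_blend = exp(exp(1.46823)) - 0.8 = 76.03

76.03 cSt


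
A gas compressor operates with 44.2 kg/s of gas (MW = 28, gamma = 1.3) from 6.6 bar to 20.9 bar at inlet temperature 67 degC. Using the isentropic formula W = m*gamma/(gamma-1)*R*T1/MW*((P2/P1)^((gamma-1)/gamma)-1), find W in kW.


Isentropic work: W = m*(gamma/(gamma-1))*(R*T1/MW)*((P2/P1)^((gamma-1)/gamma) - 1)
T1 = 67 + 273.15 = 340.15 K
Pressure ratio = 20.9 / 6.6 = 3.16667
Exponent = (1.3 - 1)/1.3 = 0.230769
(P2/P1)^exp - 1 = 3.16667^0.230769 - 1 = 0.304739
W = 44.2 * 1.3 / 0.3 * 8.314 * 340.15 / 28 * 0.304739 = 5895

5895 kW


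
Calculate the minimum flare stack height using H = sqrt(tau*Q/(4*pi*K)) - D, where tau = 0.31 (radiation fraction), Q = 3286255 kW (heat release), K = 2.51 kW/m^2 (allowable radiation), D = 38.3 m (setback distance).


tau*Q/(4*pi*K) = 0.31 * 3286255 / (4 * pi * 2.51) = 32298.3
sqrt(32298.3) = 179.717
H = 179.717 - 38.3 = 141.4

141.4 m


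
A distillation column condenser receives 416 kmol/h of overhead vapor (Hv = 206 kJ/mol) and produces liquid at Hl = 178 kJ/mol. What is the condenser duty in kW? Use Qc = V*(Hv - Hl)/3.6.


Qc = 416 * (206 - 178) / 3.6 = 416 * 28 / 3.6 = 3236

3236 kW


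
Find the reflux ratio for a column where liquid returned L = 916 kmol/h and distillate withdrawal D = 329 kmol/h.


Reflux ratio definition: R = L / D (liquid returned / distillate withdrawn)
L = 916 kmol/h, D = 329 kmol/h
R = 916 / 329 = 2.784

2.784


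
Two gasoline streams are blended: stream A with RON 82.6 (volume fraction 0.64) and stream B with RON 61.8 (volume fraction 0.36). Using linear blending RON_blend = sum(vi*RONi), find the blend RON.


Linear blending: RON_blend = sum(vi * RONi)
Contribution 1: 0.64 * 82.6 = 52.864
Contribution 2: 0.36 * 61.8 = 22.248
RON_blend = 52.864 + 22.248 = 75.112

75.112


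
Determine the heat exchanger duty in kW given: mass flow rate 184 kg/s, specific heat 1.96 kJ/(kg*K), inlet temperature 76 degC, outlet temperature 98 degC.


Q = m_dot * cp * delta_T
delta_T = 98 - 76 = 22 K
Q = 184 * 1.96 * 22
= 360.64 * 22
= 7934.08 kW

7934.08 kW


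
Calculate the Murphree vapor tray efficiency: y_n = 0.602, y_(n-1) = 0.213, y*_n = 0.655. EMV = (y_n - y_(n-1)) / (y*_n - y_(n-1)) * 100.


Murphree vapor efficiency: EMV = (y_n - y_(n-1)) / (y*_n - y_(n-1)) * 100
EMV = (0.602 - 0.213) / (0.655 - 0.213) * 100 = 0.389 / 0.442 * 100 = 88.01

88.01 %


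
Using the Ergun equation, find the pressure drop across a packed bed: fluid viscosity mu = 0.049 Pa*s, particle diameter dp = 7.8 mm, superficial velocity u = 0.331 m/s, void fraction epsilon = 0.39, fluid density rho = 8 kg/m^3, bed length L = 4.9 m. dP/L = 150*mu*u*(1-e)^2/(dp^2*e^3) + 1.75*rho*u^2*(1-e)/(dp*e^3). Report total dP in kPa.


dp = 7.8 mm = 0.0078 m
Viscous term = 150*0.049*0.331*(1-0.39)^2 / (0.0078^2*0.39^3) = 250837
Inertial term = 1.75*8*0.331^2*(1-0.39) / (0.0078*0.39^3) = 2022.21
dP/L = 250837 + 2022.21 = 252859 Pa/m
dP = 252859 * 4.9 / 1000 = 1239 kPa

1239 kPa


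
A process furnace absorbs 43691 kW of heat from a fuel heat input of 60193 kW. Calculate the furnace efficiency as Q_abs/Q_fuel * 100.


Furnace efficiency = Q_absorbed / Q_fuel * 100
= 43691 / 60193 * 100 = 72.58

72.58 %


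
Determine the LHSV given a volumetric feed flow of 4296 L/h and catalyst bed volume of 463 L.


LHSV = volumetric feed rate / catalyst volume
= 4296 L/h / 463 L
= 9.279 h^-1

9.279 h^-1


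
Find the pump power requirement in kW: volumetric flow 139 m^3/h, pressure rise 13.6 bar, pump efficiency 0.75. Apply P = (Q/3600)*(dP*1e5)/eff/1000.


Q = 139 / 3600 = 0.0386111 m^3/s
P = 0.0386111 * (13.6 * 1e5) / 0.75 / 1000 = 70.01

70.01 kW


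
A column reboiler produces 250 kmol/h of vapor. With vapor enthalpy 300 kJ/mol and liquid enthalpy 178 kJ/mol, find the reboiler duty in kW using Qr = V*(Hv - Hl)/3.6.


Qr = 250 * (300 - 178) / 3.6 = 250 * 122 / 3.6 = 8472

8472 kW


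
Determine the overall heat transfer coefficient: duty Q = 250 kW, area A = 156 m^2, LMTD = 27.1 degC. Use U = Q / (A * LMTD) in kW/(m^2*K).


From Q = U*A*LMTD, U = Q / (A * LMTD)
U = 250 / (156 * 27.1) = 250 / 4227.6 = 0.05914

0.05914 kW/(m^2*K)


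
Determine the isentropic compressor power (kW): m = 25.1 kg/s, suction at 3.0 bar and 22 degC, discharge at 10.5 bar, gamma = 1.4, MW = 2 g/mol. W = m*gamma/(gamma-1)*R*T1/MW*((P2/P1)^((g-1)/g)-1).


Isentropic work: W = m*(gamma/(gamma-1))*(R*T1/MW)*((P2/P1)^((gamma-1)/gamma) - 1)
T1 = 22 + 273.15 = 295.15 K
Pressure ratio = 10.5 / 3.0 = 3.5
Exponent = (1.4 - 1)/1.4 = 0.285714
(P2/P1)^exp - 1 = 3.5^0.285714 - 1 = 0.430368
W = 25.1 * 1.4 / 0.4 * 8.314 * 295.15 / 2 * 0.430368 = 46390

46390 kW


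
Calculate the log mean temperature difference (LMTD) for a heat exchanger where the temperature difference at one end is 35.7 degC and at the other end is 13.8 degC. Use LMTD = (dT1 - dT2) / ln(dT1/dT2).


LMTD = (dT1 - dT2) / ln(dT1/dT2)
= (35.7 - 13.8) / ln(35.7 / 13.8) = 21.9 / 0.950482 = 23.04

23.04 degC


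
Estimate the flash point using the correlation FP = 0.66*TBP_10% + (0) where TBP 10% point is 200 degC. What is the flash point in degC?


FP = 0.66 * 200 + (0) = 132

132 degC


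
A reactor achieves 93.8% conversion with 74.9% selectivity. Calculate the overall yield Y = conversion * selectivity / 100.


Overall yield = conversion (%) * selectivity (%) / 100
Conversion = 93.8%, Selectivity = 74.9%
Y = 93.8 * 74.9 / 100
= 70.2562 %

70.2562 %


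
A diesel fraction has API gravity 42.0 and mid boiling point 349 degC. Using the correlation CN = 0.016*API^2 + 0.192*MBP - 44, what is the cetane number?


CN = 0.016 * 42.0^2 + 0.192 * 349 - 44
CN = 28.224 + 67.008 - 44 = 51.232

51.232


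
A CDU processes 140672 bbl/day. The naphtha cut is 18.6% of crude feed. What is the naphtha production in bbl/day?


Crude throughput = 140672 bbl/day
Fraction yield = 18.6%
yield = throughput * fraction / 100
yield = 140672 * 18.6 / 100 = 26164.992

26164.992 bbl/day


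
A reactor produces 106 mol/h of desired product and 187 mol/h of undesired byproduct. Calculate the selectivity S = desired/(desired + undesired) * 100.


Selectivity = desired / (desired + undesired) * 100
Total products = 106 + 187 = 293 mol/h
S = 106 / 293 * 100
= 0.3618 * 100
= 36.18 %

36.18 %


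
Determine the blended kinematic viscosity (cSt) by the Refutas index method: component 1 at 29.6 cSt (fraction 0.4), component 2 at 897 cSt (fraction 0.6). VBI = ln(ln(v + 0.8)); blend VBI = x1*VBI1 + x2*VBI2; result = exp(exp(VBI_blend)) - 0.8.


Refutas method: VBN_i = 14.534*ln(ln(visc_i + 0.8)) + 10.975, blended linearly by mass fraction; since VBN is linear in VBI_i = ln(ln(visc_i + 0.8)) and the fractions sum to 1, blend VBI directly: visc = exp(exp(VBI_blend)) - 0.8
VBI_1 = ln(ln(29.6 + 0.8)) = 1.22801
VBI_2 = ln(ln(897 + 0.8)) = 1.91691
VBI_blend = 0.4 * 1.22801 + 0.6 * 1.91691 = 1.64135
visc_blend = exp(exp(1.64135)) - 0.8 = 173.7

173.7 cSt


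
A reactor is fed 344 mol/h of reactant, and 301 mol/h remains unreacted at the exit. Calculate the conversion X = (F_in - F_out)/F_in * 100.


X = (F_in - F_out) / F_in * 100
Moles reacted = 344 - 301 = 43
X = 43 / 344 * 100
= 0.1250 * 100
= 12.50 %

12.50 %


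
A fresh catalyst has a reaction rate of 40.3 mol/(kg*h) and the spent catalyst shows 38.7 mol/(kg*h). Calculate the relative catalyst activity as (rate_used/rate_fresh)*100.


Activity (%) = (rate_used / rate_fresh) * 100
rate_used = 38.7, rate_fresh = 40.3
= (38.7 / 40.3) * 100
= 0.9603 * 100 = 96.03

96.03 %


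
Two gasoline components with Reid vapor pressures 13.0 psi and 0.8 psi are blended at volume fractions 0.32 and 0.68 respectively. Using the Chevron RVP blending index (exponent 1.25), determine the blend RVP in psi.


Chevron index: RVP_blend = (sum xi*RVPi^1.25)^(1/1.25)
RVP^1.25 terms: 0.32 * 13.0^1.25 + 0.68 * 0.8^1.25 = 8.41361
RVP_blend = 8.41361^(1/1.25) = 5.495

5.495 psi


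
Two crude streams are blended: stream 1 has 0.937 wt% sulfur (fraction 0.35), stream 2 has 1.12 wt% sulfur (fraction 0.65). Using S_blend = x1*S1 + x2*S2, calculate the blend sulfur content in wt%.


Linear sulfur blending: S_blend = x1*S1 + x2*S2
Contribution 1: 0.35 * 0.937 = 0.32795 wt%
Contribution 2: 0.65 * 1.12 = 0.728 wt%
S_blend = 0.32795 + 0.728 = 1.05595

1.05595 wt%


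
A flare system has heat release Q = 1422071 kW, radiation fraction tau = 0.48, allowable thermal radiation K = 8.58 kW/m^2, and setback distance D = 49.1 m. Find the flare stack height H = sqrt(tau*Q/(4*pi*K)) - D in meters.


tau*Q/(4*pi*K) = 0.48 * 1422071 / (4 * pi * 8.58) = 6330.9
sqrt(6330.9) = 79.567
H = 79.567 - 49.1 = 30.47

30.47 m


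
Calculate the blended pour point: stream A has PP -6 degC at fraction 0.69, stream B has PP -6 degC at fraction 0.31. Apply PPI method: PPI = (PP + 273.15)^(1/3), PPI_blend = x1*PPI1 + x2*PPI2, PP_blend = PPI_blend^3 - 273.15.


PPI_1 = (-6 + 273.15)^(1/3) = 6.440482
PPI_2 = (-6 + 273.15)^(1/3) = 6.440482
PPI_blend = 0.69 * 6.440482 + 0.31 * 6.440482 = 6.440482
PP_blend = 6.440482^3 - 273.15 = 267.15 - 273.15 = -6

-6 degC


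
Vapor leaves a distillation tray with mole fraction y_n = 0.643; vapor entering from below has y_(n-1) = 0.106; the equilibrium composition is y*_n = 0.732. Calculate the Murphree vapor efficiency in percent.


Murphree vapor efficiency: EMV = (y_n - y_(n-1)) / (y*_n - y_(n-1)) * 100
EMV = (0.643 - 0.106) / (0.732 - 0.106) * 100 = 0.537 / 0.626 * 100 = 85.78

85.78 %


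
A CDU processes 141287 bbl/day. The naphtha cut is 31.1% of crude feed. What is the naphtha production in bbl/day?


Crude throughput = 141287 bbl/day
Fraction yield = 31.1%
yield = throughput * fraction / 100
yield = 141287 * 31.1 / 100 = 43940.257

43940.257 bbl/day


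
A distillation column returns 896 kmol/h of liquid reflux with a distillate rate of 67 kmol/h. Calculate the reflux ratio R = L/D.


Reflux ratio definition: R = L / D (liquid returned / distillate withdrawn)
L = 896 kmol/h, D = 67 kmol/h
R = 896 / 67 = 13.37

13.37


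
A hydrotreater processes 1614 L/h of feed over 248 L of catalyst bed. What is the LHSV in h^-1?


LHSV = volumetric feed rate / catalyst volume
= 1614 L/h / 248 L
= 6.508 h^-1

6.508 h^-1


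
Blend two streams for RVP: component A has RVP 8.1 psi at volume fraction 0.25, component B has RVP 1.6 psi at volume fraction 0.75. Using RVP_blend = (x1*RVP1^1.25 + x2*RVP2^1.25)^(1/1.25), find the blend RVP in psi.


Chevron index: RVP_blend = (sum xi*RVPi^1.25)^(1/1.25)
RVP^1.25 terms: 0.25 * 8.1^1.25 + 0.75 * 1.6^1.25 = 4.76584
RVP_blend = 4.76584^(1/1.25) = 3.487

3.487 psi


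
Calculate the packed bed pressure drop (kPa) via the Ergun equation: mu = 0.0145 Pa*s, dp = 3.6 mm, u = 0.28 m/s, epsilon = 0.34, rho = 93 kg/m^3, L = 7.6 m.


dp = 3.6 mm = 0.0036 m
Viscous term = 150*0.0145*0.28*(1-0.34)^2 / (0.0036^2*0.34^3) = 520791
Inertial term = 1.75*93*0.28^2*(1-0.34) / (0.0036*0.34^3) = 59517.1
dP/L = 520791 + 59517.1 = 580308 Pa/m
dP = 580308 * 7.6 / 1000 = 4410 kPa

4410 kPa


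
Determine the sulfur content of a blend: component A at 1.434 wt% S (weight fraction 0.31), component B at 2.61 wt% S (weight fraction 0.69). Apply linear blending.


Linear sulfur blending: S_blend = x1*S1 + x2*S2
Contribution 1: 0.31 * 1.434 = 0.44454 wt%
Contribution 2: 0.69 * 2.61 = 1.8009 wt%
S_blend = 0.44454 + 1.8009 = 2.24544

2.24544 wt%


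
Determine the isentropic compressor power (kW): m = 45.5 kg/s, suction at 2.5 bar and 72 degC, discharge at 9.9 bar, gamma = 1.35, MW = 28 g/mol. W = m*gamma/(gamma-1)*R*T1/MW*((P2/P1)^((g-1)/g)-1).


Isentropic work: W = m*(gamma/(gamma-1))*(R*T1/MW)*((P2/P1)^((gamma-1)/gamma) - 1)
T1 = 72 + 273.15 = 345.15 K
Pressure ratio = 9.9 / 2.5 = 3.96
Exponent = (1.35 - 1)/1.35 = 0.259259
(P2/P1)^exp - 1 = 3.96^0.259259 - 1 = 0.428755
W = 45.5 * 1.35 / 0.35 * 8.314 * 345.15 / 28 * 0.428755 = 7712

7712 kW


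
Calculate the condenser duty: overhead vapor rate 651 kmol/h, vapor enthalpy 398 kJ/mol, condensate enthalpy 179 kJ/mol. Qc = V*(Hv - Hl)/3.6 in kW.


Qc = 651 * (398 - 179) / 3.6 = 651 * 219 / 3.6 = 39600

39600 kW


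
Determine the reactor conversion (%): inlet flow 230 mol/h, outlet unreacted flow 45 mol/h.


X = (F_in - F_out) / F_in * 100
Moles reacted = 230 - 45 = 185
X = 185 / 230 * 100
= 0.8043 * 100
= 80.43 %

80.43 %


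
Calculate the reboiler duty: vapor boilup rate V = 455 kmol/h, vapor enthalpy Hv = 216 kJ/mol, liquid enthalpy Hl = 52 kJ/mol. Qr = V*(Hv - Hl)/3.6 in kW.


Qr = 455 * (216 - 52) / 3.6 = 455 * 164 / 3.6 = 20730

20730 kW


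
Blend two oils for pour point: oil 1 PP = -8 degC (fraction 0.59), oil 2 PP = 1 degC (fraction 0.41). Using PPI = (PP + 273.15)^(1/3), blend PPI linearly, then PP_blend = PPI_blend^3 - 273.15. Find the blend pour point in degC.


PPI_1 = (-8 + 273.15)^(1/3) = 6.42437
PPI_2 = (1 + 273.15)^(1/3) = 6.49625
PPI_blend = 0.59 * 6.42437 + 0.41 * 6.49625 = 6.453841
PP_blend = 6.453841^3 - 273.15 = 268.8158 - 273.15 = -4.33

-4.33 degC


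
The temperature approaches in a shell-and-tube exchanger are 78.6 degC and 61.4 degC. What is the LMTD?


LMTD = (dT1 - dT2) / ln(dT1/dT2)
= (78.6 - 61.4) / ln(78.6 / 61.4) = 17.2 / 0.246962 = 69.65

69.65 degC


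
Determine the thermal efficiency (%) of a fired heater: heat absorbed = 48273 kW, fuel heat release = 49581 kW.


Furnace efficiency = Q_absorbed / Q_fuel * 100
= 48273 / 49581 * 100 = 97.36

97.36 %


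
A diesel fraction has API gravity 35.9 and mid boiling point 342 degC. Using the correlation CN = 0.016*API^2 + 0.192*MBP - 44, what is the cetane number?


CN = 0.016 * 35.9^2 + 0.192 * 342 - 44
CN = 20.62096 + 65.664 - 44 = 42.28496

42.28496


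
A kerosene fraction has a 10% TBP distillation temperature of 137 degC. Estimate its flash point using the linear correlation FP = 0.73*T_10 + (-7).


FP = 0.73 * 137 + (-7) = 93.01

93.01 degC


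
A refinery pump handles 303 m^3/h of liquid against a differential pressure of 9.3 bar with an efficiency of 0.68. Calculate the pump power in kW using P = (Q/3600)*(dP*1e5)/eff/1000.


Q = 303 / 3600 = 0.0841667 m^3/s
P = 0.0841667 * (9.3 * 1e5) / 0.68 / 1000 = 115.1

115.1 kW


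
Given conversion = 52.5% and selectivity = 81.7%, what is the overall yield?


Overall yield = conversion (%) * selectivity (%) / 100
Conversion = 52.5%, Selectivity = 81.7%
Y = 52.5 * 81.7 / 100
= 42.8925 %

42.8925 %


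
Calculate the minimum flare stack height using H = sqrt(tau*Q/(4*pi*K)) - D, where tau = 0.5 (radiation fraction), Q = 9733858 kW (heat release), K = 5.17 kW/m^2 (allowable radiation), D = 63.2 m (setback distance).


tau*Q/(4*pi*K) = 0.5 * 9733858 / (4 * pi * 5.17) = 74912.6
sqrt(74912.6) = 273.702
H = 273.702 - 63.2 = 210.5

210.5 m


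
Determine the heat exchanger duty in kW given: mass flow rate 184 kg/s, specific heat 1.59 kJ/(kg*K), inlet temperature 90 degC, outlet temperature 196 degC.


Q = m_dot * cp * delta_T
delta_T = 196 - 90 = 106 K
Q = 184 * 1.59 * 106
= 292.56 * 106
= 31011.36 kW

31011.36 kW


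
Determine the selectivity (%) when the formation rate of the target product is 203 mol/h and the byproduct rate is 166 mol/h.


Selectivity = desired / (desired + undesired) * 100
Total products = 203 + 166 = 369 mol/h
S = 203 / 369 * 100
= 0.5501 * 100
= 55.01 %

55.01 %


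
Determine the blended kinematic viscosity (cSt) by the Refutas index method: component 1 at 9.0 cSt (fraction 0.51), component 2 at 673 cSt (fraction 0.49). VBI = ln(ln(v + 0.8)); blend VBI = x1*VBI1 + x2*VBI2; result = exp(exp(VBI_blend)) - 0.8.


Refutas method: VBN_i = 14.534*ln(ln(visc_i + 0.8)) + 10.975, blended linearly by mass fraction; since VBN is linear in VBI_i = ln(ln(visc_i + 0.8)) and the fractions sum to 1, blend VBI directly: visc = exp(exp(VBI_blend)) - 0.8
VBI_1 = ln(ln(9.0 + 0.8)) = 0.82522
VBI_2 = ln(ln(673 + 0.8)) = 1.87379
VBI_blend = 0.51 * 0.82522 + 0.49 * 1.87379 = 1.33902
visc_blend = exp(exp(1.33902)) - 0.8 = 44.59

44.59 cSt


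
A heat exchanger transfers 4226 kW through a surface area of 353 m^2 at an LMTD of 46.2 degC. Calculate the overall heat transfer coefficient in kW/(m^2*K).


From Q = U*A*LMTD, U = Q / (A * LMTD)
U = 4226 / (353 * 46.2) = 4226 / 16308.6 = 0.2591

0.2591 kW/(m^2*K)


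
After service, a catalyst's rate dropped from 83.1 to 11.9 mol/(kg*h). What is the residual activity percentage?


Activity (%) = (rate_used / rate_fresh) * 100
rate_used = 11.9, rate_fresh = 83.1
= (11.9 / 83.1) * 100
= 0.1432 * 100 = 14.32

14.32 %


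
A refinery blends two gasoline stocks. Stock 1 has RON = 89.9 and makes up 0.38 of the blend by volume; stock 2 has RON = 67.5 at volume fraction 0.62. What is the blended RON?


Linear blending: RON_blend = sum(vi * RONi)
Contribution 1: 0.38 * 89.9 = 34.162
Contribution 2: 0.62 * 67.5 = 41.85
RON_blend = 34.162 + 41.85 = 76.012

76.012


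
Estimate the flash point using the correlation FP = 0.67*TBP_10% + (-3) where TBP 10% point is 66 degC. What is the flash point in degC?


FP = 0.67 * 66 + (-3) = 41.22

41.22 degC


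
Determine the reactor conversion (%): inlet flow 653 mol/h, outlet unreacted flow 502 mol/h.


X = (F_in - F_out) / F_in * 100
Moles reacted = 653 - 502 = 151
X = 151 / 653 * 100
= 0.2312 * 100
= 23.12 %

23.12 %


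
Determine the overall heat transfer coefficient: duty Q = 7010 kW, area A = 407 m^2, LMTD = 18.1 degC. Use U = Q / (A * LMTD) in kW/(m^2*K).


From Q = U*A*LMTD, U = Q / (A * LMTD)
U = 7010 / (407 * 18.1) = 7010 / 7366.7 = 0.9516

0.9516 kW/(m^2*K)


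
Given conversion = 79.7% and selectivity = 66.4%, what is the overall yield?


Overall yield = conversion (%) * selectivity (%) / 100
Conversion = 79.7%, Selectivity = 66.4%
Y = 79.7 * 66.4 / 100
= 52.9208 %

52.9208 %


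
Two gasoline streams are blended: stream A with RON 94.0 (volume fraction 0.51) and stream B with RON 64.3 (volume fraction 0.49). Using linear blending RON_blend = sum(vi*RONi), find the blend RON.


Linear blending: RON_blend = sum(vi * RONi)
Contribution 1: 0.51 * 94.0 = 47.94
Contribution 2: 0.49 * 64.3 = 31.507
RON_blend = 47.94 + 31.507 = 79.447

79.447


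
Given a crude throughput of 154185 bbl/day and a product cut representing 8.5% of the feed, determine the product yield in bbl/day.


Crude throughput = 154185 bbl/day
Fraction yield = 8.5%
yield = throughput * fraction / 100
yield = 154185 * 8.5 / 100 = 13105.725

13105.725 bbl/day


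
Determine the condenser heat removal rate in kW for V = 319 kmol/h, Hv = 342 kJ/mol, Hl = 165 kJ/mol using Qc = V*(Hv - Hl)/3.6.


Qc = 319 * (342 - 165) / 3.6 = 319 * 177 / 3.6 = 15680

15680 kW
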